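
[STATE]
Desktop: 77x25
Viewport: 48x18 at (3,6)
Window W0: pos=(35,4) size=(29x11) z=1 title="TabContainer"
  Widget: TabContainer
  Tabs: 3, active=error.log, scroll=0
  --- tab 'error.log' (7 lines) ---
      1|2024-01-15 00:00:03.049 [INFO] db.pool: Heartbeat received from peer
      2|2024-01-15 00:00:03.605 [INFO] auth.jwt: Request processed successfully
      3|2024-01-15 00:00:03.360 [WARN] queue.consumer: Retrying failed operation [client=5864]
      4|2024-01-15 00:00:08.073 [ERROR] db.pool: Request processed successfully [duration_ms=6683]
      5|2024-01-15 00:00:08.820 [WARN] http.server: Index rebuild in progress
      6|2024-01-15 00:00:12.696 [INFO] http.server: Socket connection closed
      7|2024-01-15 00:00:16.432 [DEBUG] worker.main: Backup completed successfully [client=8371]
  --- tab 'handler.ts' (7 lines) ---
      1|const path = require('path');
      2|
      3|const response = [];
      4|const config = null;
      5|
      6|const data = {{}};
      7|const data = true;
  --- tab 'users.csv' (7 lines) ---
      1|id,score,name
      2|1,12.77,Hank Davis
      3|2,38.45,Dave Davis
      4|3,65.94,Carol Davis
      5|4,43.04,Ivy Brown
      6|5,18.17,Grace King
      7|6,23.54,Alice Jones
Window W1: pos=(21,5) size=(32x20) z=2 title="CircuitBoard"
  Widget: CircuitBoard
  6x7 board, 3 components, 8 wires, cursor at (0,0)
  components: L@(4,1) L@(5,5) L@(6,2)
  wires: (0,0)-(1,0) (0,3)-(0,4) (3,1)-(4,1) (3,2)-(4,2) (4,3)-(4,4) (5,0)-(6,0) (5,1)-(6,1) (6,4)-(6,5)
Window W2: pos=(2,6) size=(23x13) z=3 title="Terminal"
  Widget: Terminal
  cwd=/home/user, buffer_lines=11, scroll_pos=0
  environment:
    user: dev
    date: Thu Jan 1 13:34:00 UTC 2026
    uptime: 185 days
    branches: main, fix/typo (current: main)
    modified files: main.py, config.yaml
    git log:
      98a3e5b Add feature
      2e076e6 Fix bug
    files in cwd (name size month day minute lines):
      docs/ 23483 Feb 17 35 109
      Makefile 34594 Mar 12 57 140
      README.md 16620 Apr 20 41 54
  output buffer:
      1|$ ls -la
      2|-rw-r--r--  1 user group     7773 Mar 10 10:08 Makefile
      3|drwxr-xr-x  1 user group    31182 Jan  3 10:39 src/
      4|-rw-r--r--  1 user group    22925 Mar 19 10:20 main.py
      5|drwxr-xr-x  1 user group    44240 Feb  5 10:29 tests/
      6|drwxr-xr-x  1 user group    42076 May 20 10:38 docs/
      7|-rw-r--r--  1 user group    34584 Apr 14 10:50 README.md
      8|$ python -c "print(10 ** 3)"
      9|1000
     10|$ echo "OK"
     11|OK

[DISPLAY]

━━━━━━━━━━━━━━━━━━━━━┓rcuitBoard                
 Terminal            ┃──────────────────────────
─────────────────────┨0 1 2 3 4 5               
$ ls -la             ┃[.]          · ─ ·        
-rw-r--r--  1 user gr┃ │                        
drwxr-xr-x  1 user gr┃ ·                        
-rw-r--r--  1 user gr┃                          
drwxr-xr-x  1 user gr┃                          
drwxr-xr-x  1 user gr┃                          
-rw-r--r--  1 user gr┃     ·   ·                
$ python -c "print(10┃     │   │                
1000                 ┃     L   ·   · ─ ·        
━━━━━━━━━━━━━━━━━━━━━┛                          
                  ┃5   ·   ·               L    
                  ┃    │   │                    
                  ┃6   ·   ·   L       · ─ ·    
                  ┃Cursor: (0,0)                
                  ┃                             


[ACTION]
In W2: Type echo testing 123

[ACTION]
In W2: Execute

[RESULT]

━━━━━━━━━━━━━━━━━━━━━┓rcuitBoard                
 Terminal            ┃──────────────────────────
─────────────────────┨0 1 2 3 4 5               
drwxr-xr-x  1 user gr┃[.]          · ─ ·        
-rw-r--r--  1 user gr┃ │                        
$ python -c "print(10┃ ·                        
1000                 ┃                          
$ echo "OK"          ┃                          
OK                   ┃                          
$ echo testing 123   ┃     ·   ·                
testing 123          ┃     │   │                
$ █                  ┃     L   ·   · ─ ·        
━━━━━━━━━━━━━━━━━━━━━┛                          
                  ┃5   ·   ·               L    
                  ┃    │   │                    
                  ┃6   ·   ·   L       · ─ ·    
                  ┃Cursor: (0,0)                
                  ┃                             


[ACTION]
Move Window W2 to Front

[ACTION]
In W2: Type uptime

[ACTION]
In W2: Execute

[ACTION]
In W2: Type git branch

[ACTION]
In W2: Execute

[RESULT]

━━━━━━━━━━━━━━━━━━━━━┓rcuitBoard                
 Terminal            ┃──────────────────────────
─────────────────────┨0 1 2 3 4 5               
OK                   ┃[.]          · ─ ·        
$ echo testing 123   ┃ │                        
testing 123          ┃ ·                        
$ uptime             ┃                          
 10:00  up 185 days  ┃                          
$ git branch         ┃                          
* main               ┃     ·   ·                
  fix/typo           ┃     │   │                
$ █                  ┃     L   ·   · ─ ·        
━━━━━━━━━━━━━━━━━━━━━┛                          
                  ┃5   ·   ·               L    
                  ┃    │   │                    
                  ┃6   ·   ·   L       · ─ ·    
                  ┃Cursor: (0,0)                
                  ┃                             


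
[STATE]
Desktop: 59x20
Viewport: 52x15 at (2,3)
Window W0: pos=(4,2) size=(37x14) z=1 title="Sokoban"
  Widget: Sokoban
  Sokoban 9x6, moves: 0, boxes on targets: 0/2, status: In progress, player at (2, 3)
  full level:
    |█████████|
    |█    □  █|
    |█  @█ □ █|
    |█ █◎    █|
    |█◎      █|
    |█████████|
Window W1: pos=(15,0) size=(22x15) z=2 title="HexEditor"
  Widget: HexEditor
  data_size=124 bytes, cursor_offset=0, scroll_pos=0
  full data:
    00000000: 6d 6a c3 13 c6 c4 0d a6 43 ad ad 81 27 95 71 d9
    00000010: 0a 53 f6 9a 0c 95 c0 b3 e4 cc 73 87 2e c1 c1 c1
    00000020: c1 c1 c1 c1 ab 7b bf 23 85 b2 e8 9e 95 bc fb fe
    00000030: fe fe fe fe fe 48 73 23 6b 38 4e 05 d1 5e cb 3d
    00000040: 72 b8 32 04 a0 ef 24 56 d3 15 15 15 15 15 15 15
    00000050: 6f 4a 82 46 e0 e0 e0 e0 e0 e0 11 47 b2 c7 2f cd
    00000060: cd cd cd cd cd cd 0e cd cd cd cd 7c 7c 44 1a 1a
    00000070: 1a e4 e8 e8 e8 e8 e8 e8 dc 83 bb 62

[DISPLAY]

  ┃ Sokoban  ┃00000000  6D 6a c3 1┃   ┃             
  ┠──────────┃00000010  0a 53 f6 9┃───┨             
  ┃█████████ ┃00000020  c1 c1 c1 c┃   ┃             
  ┃█    □  █ ┃00000030  fe fe fe f┃   ┃             
  ┃█  @█ □ █ ┃00000040  72 b8 32 0┃   ┃             
  ┃█ █◎    █ ┃00000050  6f 4a 82 4┃   ┃             
  ┃█◎      █ ┃00000060  cd cd cd c┃   ┃             
  ┃█████████ ┃00000070  1a e4 e8 e┃   ┃             
  ┃Moves: 0  ┃                    ┃   ┃             
  ┃          ┃                    ┃   ┃             
  ┃          ┃                    ┃   ┃             
  ┃          ┗━━━━━━━━━━━━━━━━━━━━┛   ┃             
  ┗━━━━━━━━━━━━━━━━━━━━━━━━━━━━━━━━━━━┛             
                                                    
                                                    


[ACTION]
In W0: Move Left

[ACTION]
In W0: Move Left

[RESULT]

  ┃ Sokoban  ┃00000000  6D 6a c3 1┃   ┃             
  ┠──────────┃00000010  0a 53 f6 9┃───┨             
  ┃█████████ ┃00000020  c1 c1 c1 c┃   ┃             
  ┃█    □  █ ┃00000030  fe fe fe f┃   ┃             
  ┃█@  █ □ █ ┃00000040  72 b8 32 0┃   ┃             
  ┃█ █◎    █ ┃00000050  6f 4a 82 4┃   ┃             
  ┃█◎      █ ┃00000060  cd cd cd c┃   ┃             
  ┃█████████ ┃00000070  1a e4 e8 e┃   ┃             
  ┃Moves: 2  ┃                    ┃   ┃             
  ┃          ┃                    ┃   ┃             
  ┃          ┃                    ┃   ┃             
  ┃          ┗━━━━━━━━━━━━━━━━━━━━┛   ┃             
  ┗━━━━━━━━━━━━━━━━━━━━━━━━━━━━━━━━━━━┛             
                                                    
                                                    


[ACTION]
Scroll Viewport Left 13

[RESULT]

    ┃ Sokoban  ┃00000000  6D 6a c3 1┃   ┃           
    ┠──────────┃00000010  0a 53 f6 9┃───┨           
    ┃█████████ ┃00000020  c1 c1 c1 c┃   ┃           
    ┃█    □  █ ┃00000030  fe fe fe f┃   ┃           
    ┃█@  █ □ █ ┃00000040  72 b8 32 0┃   ┃           
    ┃█ █◎    █ ┃00000050  6f 4a 82 4┃   ┃           
    ┃█◎      █ ┃00000060  cd cd cd c┃   ┃           
    ┃█████████ ┃00000070  1a e4 e8 e┃   ┃           
    ┃Moves: 2  ┃                    ┃   ┃           
    ┃          ┃                    ┃   ┃           
    ┃          ┃                    ┃   ┃           
    ┃          ┗━━━━━━━━━━━━━━━━━━━━┛   ┃           
    ┗━━━━━━━━━━━━━━━━━━━━━━━━━━━━━━━━━━━┛           
                                                    
                                                    


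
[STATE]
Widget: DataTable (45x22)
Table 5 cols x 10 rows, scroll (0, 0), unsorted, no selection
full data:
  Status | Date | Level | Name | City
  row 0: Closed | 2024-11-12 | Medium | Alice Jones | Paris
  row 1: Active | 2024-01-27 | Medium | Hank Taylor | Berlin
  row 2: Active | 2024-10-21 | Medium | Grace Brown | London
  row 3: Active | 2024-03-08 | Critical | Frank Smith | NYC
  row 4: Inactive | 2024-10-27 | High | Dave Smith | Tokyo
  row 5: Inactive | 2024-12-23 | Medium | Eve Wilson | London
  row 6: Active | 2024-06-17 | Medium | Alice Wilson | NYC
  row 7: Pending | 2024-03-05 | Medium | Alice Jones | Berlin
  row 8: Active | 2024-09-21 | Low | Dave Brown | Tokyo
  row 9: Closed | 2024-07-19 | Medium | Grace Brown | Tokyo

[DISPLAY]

Status  │Date      │Level   │Name        │Cit
────────┼──────────┼────────┼────────────┼───
Closed  │2024-11-12│Medium  │Alice Jones │Par
Active  │2024-01-27│Medium  │Hank Taylor │Ber
Active  │2024-10-21│Medium  │Grace Brown │Lon
Active  │2024-03-08│Critical│Frank Smith │NYC
Inactive│2024-10-27│High    │Dave Smith  │Tok
Inactive│2024-12-23│Medium  │Eve Wilson  │Lon
Active  │2024-06-17│Medium  │Alice Wilson│NYC
Pending │2024-03-05│Medium  │Alice Jones │Ber
Active  │2024-09-21│Low     │Dave Brown  │Tok
Closed  │2024-07-19│Medium  │Grace Brown │Tok
                                             
                                             
                                             
                                             
                                             
                                             
                                             
                                             
                                             
                                             


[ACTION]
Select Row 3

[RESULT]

Status  │Date      │Level   │Name        │Cit
────────┼──────────┼────────┼────────────┼───
Closed  │2024-11-12│Medium  │Alice Jones │Par
Active  │2024-01-27│Medium  │Hank Taylor │Ber
Active  │2024-10-21│Medium  │Grace Brown │Lon
>ctive  │2024-03-08│Critical│Frank Smith │NYC
Inactive│2024-10-27│High    │Dave Smith  │Tok
Inactive│2024-12-23│Medium  │Eve Wilson  │Lon
Active  │2024-06-17│Medium  │Alice Wilson│NYC
Pending │2024-03-05│Medium  │Alice Jones │Ber
Active  │2024-09-21│Low     │Dave Brown  │Tok
Closed  │2024-07-19│Medium  │Grace Brown │Tok
                                             
                                             
                                             
                                             
                                             
                                             
                                             
                                             
                                             
                                             


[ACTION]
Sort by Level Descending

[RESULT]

Status  │Date      │Level  ▼│Name        │Cit
────────┼──────────┼────────┼────────────┼───
Closed  │2024-11-12│Medium  │Alice Jones │Par
Active  │2024-01-27│Medium  │Hank Taylor │Ber
Active  │2024-10-21│Medium  │Grace Brown │Lon
>nactive│2024-12-23│Medium  │Eve Wilson  │Lon
Active  │2024-06-17│Medium  │Alice Wilson│NYC
Pending │2024-03-05│Medium  │Alice Jones │Ber
Closed  │2024-07-19│Medium  │Grace Brown │Tok
Active  │2024-09-21│Low     │Dave Brown  │Tok
Inactive│2024-10-27│High    │Dave Smith  │Tok
Active  │2024-03-08│Critical│Frank Smith │NYC
                                             
                                             
                                             
                                             
                                             
                                             
                                             
                                             
                                             
                                             


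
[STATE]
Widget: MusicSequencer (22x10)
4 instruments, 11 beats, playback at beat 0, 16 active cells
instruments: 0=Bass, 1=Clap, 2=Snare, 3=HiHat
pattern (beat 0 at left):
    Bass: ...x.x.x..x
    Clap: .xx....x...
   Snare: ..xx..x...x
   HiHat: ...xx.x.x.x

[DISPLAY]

      ▼1234567890     
  Bass···█·█·█··█     
  Clap·██····█···     
 Snare··██··█···█     
 HiHat···██·█·█·█     
                      
                      
                      
                      
                      


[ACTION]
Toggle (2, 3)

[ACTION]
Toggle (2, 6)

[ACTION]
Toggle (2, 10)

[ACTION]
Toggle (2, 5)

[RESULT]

      ▼1234567890     
  Bass···█·█·█··█     
  Clap·██····█···     
 Snare··█··█·····     
 HiHat···██·█·█·█     
                      
                      
                      
                      
                      


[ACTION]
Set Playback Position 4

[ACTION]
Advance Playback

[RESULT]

      01234▼67890     
  Bass···█·█·█··█     
  Clap·██····█···     
 Snare··█··█·····     
 HiHat···██·█·█·█     
                      
                      
                      
                      
                      


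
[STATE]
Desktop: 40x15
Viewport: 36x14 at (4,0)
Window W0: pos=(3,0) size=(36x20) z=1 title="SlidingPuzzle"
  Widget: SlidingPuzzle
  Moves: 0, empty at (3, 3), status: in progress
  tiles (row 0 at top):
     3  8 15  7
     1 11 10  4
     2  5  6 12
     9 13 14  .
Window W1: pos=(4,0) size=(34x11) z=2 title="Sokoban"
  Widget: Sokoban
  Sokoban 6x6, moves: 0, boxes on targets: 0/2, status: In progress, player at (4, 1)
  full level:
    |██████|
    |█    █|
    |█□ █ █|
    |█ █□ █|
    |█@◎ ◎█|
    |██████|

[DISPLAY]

┏━━━━━━━━━━━━━━━━━━━━━━━━━━━━━━━━┓┓ 
┃ Sokoban                        ┃┃ 
┠────────────────────────────────┨┨ 
┃██████                          ┃┃ 
┃█    █                          ┃┃ 
┃█□ █ █                          ┃┃ 
┃█ █□ █                          ┃┃ 
┃█@◎ ◎█                          ┃┃ 
┃██████                          ┃┃ 
┃Moves: 0  0/2                   ┃┃ 
┗━━━━━━━━━━━━━━━━━━━━━━━━━━━━━━━━┛┃ 
└────┴────┴────┴────┘             ┃ 
Moves: 0                          ┃ 
                                  ┃ 


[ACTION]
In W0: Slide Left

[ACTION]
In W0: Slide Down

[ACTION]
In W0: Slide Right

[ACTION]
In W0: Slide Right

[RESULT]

┏━━━━━━━━━━━━━━━━━━━━━━━━━━━━━━━━┓┓ 
┃ Sokoban                        ┃┃ 
┠────────────────────────────────┨┨ 
┃██████                          ┃┃ 
┃█    █                          ┃┃ 
┃█□ █ █                          ┃┃ 
┃█ █□ █                          ┃┃ 
┃█@◎ ◎█                          ┃┃ 
┃██████                          ┃┃ 
┃Moves: 0  0/2                   ┃┃ 
┗━━━━━━━━━━━━━━━━━━━━━━━━━━━━━━━━┛┃ 
└────┴────┴────┴────┘             ┃ 
Moves: 3                          ┃ 
                                  ┃ 


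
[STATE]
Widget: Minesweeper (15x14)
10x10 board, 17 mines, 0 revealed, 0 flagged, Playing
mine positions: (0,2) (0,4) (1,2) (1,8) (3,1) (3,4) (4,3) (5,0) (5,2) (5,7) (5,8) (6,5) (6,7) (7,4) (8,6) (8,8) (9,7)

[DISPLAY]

■■■■■■■■■■     
■■■■■■■■■■     
■■■■■■■■■■     
■■■■■■■■■■     
■■■■■■■■■■     
■■■■■■■■■■     
■■■■■■■■■■     
■■■■■■■■■■     
■■■■■■■■■■     
■■■■■■■■■■     
               
               
               
               


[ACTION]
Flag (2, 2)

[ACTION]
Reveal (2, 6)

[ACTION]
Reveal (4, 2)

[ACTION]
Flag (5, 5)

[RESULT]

■■■■■1 1■■     
■■■■■1 1■■     
■■⚑■■1 111     
■■■■■1         
■■3■■11221     
■■■■■⚑■■■■     
■■■■■■■■■■     
■■■■■■■■■■     
■■■■■■■■■■     
■■■■■■■■■■     
               
               
               
               


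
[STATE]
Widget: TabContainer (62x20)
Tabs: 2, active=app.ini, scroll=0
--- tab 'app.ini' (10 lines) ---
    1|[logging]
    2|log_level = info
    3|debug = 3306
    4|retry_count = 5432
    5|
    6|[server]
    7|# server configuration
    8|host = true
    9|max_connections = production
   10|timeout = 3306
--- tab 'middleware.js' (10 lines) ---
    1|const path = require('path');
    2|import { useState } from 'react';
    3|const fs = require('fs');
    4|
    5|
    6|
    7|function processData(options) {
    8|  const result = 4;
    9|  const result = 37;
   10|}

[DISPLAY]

[app.ini]│ middleware.js                                      
──────────────────────────────────────────────────────────────
[logging]                                                     
log_level = info                                              
debug = 3306                                                  
retry_count = 5432                                            
                                                              
[server]                                                      
# server configuration                                        
host = true                                                   
max_connections = production                                  
timeout = 3306                                                
                                                              
                                                              
                                                              
                                                              
                                                              
                                                              
                                                              
                                                              


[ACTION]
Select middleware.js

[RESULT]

 app.ini │[middleware.js]                                     
──────────────────────────────────────────────────────────────
const path = require('path');                                 
import { useState } from 'react';                             
const fs = require('fs');                                     
                                                              
                                                              
                                                              
function processData(options) {                               
  const result = 4;                                           
  const result = 37;                                          
}                                                             
                                                              
                                                              
                                                              
                                                              
                                                              
                                                              
                                                              
                                                              


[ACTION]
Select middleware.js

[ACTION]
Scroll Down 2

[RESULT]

 app.ini │[middleware.js]                                     
──────────────────────────────────────────────────────────────
const fs = require('fs');                                     
                                                              
                                                              
                                                              
function processData(options) {                               
  const result = 4;                                           
  const result = 37;                                          
}                                                             
                                                              
                                                              
                                                              
                                                              
                                                              
                                                              
                                                              
                                                              
                                                              
                                                              


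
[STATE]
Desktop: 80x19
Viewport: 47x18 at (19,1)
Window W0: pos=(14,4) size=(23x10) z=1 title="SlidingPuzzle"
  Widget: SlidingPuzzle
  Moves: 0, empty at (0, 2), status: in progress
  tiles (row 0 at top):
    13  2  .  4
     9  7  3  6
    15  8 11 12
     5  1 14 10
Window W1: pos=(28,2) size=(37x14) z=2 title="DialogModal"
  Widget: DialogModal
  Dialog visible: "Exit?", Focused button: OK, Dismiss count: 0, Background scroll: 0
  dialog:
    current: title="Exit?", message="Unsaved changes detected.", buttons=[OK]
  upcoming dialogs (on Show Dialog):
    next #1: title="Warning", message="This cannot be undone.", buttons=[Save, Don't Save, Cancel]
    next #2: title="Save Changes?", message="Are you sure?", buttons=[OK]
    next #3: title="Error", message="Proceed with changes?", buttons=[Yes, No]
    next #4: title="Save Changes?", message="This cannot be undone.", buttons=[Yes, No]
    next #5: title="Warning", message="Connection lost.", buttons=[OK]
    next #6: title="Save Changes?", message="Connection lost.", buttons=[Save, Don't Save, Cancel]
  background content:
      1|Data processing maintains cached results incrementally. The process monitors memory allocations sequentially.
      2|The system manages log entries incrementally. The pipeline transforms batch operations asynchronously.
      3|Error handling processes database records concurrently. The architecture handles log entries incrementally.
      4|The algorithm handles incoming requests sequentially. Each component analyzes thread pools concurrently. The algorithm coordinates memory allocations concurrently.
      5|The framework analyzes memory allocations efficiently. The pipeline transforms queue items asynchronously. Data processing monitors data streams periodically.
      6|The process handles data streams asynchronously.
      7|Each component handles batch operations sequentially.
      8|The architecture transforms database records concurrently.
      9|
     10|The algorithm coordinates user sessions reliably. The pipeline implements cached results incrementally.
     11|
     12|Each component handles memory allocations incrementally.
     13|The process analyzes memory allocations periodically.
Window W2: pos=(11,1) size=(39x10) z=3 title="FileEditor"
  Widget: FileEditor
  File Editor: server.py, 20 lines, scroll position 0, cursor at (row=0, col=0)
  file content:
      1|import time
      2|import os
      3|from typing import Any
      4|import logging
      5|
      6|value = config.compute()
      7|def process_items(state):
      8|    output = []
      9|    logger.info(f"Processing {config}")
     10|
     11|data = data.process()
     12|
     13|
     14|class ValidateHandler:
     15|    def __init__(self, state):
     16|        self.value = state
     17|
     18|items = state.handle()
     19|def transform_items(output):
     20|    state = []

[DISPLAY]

━━━━━━━━━━━━━━━━━━━━━━━━━━━━━━┓                
itor                          ┃━━━━━━━━━━━━━━┓ 
──────────────────────────────┨              ┃ 
time                         ▲┃──────────────┨ 
os                           █┃ains cached re┃ 
ping import Any              ░┃g entries incr┃ 
logging                      ░┃──────────┐e r┃ 
                             ░┃          │equ┃ 
 config.compute()            ▼┃detected. │loc┃ 
━━━━━━━━━━━━━━━━━━━━━━━━━━━━━━┛          │ as┃ 
─┼────┼──┃Eac└───────────────────────────┘rat┃ 
 │  8 │ 1┃The architecture transforms databas┃ 
━━━━━━━━━┃                                   ┃ 
         ┃The algorithm coordinates user sess┃ 
         ┗━━━━━━━━━━━━━━━━━━━━━━━━━━━━━━━━━━━┛ 
                                               
                                               
                                               


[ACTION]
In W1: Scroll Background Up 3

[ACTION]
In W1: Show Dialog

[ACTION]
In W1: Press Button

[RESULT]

━━━━━━━━━━━━━━━━━━━━━━━━━━━━━━┓                
itor                          ┃━━━━━━━━━━━━━━┓ 
──────────────────────────────┨              ┃ 
time                         ▲┃──────────────┨ 
os                           █┃ains cached re┃ 
ping import Any              ░┃g entries incr┃ 
logging                      ░┃ses database r┃ 
                             ░┃ incoming requ┃ 
 config.compute()            ▼┃s memory alloc┃ 
━━━━━━━━━━━━━━━━━━━━━━━━━━━━━━┛ata streams as┃ 
─┼────┼──┃Each component handles batch operat┃ 
 │  8 │ 1┃The architecture transforms databas┃ 
━━━━━━━━━┃                                   ┃ 
         ┃The algorithm coordinates user sess┃ 
         ┗━━━━━━━━━━━━━━━━━━━━━━━━━━━━━━━━━━━┛ 
                                               
                                               
                                               


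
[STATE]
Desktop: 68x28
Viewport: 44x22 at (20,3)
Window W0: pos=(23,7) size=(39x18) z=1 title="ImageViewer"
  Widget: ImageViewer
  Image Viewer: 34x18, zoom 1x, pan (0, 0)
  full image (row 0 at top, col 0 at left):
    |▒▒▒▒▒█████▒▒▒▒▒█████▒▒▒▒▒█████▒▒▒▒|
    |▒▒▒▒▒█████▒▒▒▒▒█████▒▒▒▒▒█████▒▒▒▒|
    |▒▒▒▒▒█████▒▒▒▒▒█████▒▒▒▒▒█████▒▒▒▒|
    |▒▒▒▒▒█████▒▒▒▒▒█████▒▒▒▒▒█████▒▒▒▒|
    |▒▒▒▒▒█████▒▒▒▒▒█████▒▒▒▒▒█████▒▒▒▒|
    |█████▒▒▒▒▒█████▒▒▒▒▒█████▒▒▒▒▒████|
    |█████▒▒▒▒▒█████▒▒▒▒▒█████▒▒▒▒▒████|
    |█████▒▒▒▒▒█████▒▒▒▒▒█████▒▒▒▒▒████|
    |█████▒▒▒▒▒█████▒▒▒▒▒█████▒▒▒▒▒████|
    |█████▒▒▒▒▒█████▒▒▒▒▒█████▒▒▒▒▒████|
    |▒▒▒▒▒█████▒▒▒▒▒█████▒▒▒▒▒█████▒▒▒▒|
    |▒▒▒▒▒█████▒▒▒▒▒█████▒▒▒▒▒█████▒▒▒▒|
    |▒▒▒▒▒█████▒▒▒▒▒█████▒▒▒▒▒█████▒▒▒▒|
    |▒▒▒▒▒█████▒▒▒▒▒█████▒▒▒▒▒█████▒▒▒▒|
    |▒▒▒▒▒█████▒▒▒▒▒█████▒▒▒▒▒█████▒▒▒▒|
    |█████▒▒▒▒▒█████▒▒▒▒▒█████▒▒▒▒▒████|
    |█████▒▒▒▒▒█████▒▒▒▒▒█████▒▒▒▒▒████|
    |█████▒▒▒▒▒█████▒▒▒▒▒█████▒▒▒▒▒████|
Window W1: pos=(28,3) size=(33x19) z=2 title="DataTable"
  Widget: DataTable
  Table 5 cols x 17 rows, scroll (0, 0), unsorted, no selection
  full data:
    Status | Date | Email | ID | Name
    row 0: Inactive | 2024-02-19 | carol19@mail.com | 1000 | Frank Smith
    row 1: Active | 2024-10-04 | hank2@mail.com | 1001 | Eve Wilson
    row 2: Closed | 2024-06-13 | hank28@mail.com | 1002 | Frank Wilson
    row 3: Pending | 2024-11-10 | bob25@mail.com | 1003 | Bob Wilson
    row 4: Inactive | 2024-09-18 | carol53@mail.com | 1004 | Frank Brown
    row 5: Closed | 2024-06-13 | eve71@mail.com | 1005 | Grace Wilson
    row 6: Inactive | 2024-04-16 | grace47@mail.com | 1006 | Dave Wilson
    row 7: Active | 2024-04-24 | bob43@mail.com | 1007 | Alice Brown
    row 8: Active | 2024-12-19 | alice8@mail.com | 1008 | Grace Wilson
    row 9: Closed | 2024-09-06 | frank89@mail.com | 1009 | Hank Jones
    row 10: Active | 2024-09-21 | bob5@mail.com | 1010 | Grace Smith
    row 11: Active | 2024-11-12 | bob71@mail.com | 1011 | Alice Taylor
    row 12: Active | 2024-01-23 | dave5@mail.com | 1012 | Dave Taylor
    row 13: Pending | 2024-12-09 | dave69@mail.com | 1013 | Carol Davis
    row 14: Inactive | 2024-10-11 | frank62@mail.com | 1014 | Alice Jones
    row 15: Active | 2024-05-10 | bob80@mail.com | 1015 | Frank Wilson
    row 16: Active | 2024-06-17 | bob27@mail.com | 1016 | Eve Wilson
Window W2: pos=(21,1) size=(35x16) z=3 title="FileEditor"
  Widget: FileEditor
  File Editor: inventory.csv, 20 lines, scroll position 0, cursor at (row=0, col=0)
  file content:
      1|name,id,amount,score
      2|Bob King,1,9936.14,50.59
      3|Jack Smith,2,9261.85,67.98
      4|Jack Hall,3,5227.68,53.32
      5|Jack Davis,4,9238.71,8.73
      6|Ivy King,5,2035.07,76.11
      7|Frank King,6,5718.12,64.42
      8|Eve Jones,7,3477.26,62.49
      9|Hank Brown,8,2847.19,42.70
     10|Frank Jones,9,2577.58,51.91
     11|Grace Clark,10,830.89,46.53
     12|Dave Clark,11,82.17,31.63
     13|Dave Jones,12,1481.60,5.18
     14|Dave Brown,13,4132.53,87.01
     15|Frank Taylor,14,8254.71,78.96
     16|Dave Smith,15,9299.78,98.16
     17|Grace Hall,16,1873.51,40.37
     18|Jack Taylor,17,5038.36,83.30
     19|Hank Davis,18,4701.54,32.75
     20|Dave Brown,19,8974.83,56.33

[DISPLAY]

 ┠─────────────────────────────────┨━━━━┓   
 ┃█ame,id,amount,score            ▲┃    ┃   
 ┃Bob King,1,9936.14,50.59        █┃────┨   
 ┃Jack Smith,2,9261.85,67.98      ░┃    ┃   
 ┃Jack Hall,3,5227.68,53.32       ░┃────┃┓  
 ┃Jack Davis,4,9238.71,8.73       ░┃@mai┃┃  
 ┃Ivy King,5,2035.07,76.11        ░┃ail.┃┨  
 ┃Frank King,6,5718.12,64.42      ░┃mail┃┃  
 ┃Eve Jones,7,3477.26,62.49       ░┃ail.┃┃  
 ┃Hank Brown,8,2847.19,42.70      ░┃@mai┃┃  
 ┃Frank Jones,9,2577.58,51.91     ░┃ail.┃┃  
 ┃Grace Clark,10,830.89,46.53     ░┃@mai┃┃  
 ┃Dave Clark,11,82.17,31.63       ▼┃ail.┃┃  
 ┗━━━━━━━━━━━━━━━━━━━━━━━━━━━━━━━━━┛mail┃┃  
   ┃████┃Closed  │2024-09-06│frank89@mai┃┃  
   ┃████┃Active  │2024-09-21│bob5@mail.c┃┃  
   ┃████┃Active  │2024-11-12│bob71@mail.┃┃  
   ┃▒▒▒▒┃Active  │2024-01-23│dave5@mail.┃┃  
   ┃▒▒▒▒┗━━━━━━━━━━━━━━━━━━━━━━━━━━━━━━━┛┃  
   ┃▒▒▒▒▒█████▒▒▒▒▒█████▒▒▒▒▒█████▒▒▒▒   ┃  
   ┃▒▒▒▒▒█████▒▒▒▒▒█████▒▒▒▒▒█████▒▒▒▒   ┃  
   ┗━━━━━━━━━━━━━━━━━━━━━━━━━━━━━━━━━━━━━┛  


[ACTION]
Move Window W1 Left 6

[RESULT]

 ┠─────────────────────────────────┨        
 ┃█ame,id,amount,score            ▲┃        
 ┃Bob King,1,9936.14,50.59        █┃        
 ┃Jack Smith,2,9261.85,67.98      ░┃        
 ┃Jack Hall,3,5227.68,53.32       ░┃━━━━━┓  
 ┃Jack Davis,4,9238.71,8.73       ░┃     ┃  
 ┃Ivy King,5,2035.07,76.11        ░┃─────┨  
 ┃Frank King,6,5718.12,64.42      ░┃▒▒   ┃  
 ┃Eve Jones,7,3477.26,62.49       ░┃▒▒   ┃  
 ┃Hank Brown,8,2847.19,42.70      ░┃▒▒   ┃  
 ┃Frank Jones,9,2577.58,51.91     ░┃▒▒   ┃  
 ┃Grace Clark,10,830.89,46.53     ░┃▒▒   ┃  
 ┃Dave Clark,11,82.17,31.63       ▼┃██   ┃  
 ┗━━━━━━━━━━━━━━━━━━━━━━━━━━━━━━━━━┛██   ┃  
  ┃Closed  │2024-09-06│frank89@mai┃███   ┃  
  ┃Active  │2024-09-21│bob5@mail.c┃███   ┃  
  ┃Active  │2024-11-12│bob71@mail.┃███   ┃  
  ┃Active  │2024-01-23│dave5@mail.┃▒▒▒   ┃  
  ┗━━━━━━━━━━━━━━━━━━━━━━━━━━━━━━━┛▒▒▒   ┃  
   ┃▒▒▒▒▒█████▒▒▒▒▒█████▒▒▒▒▒█████▒▒▒▒   ┃  
   ┃▒▒▒▒▒█████▒▒▒▒▒█████▒▒▒▒▒█████▒▒▒▒   ┃  
   ┗━━━━━━━━━━━━━━━━━━━━━━━━━━━━━━━━━━━━━┛  


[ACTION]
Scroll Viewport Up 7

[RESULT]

                                            
 ┏━━━━━━━━━━━━━━━━━━━━━━━━━━━━━━━━━┓        
 ┃ FileEditor                      ┃        
 ┠─────────────────────────────────┨        
 ┃█ame,id,amount,score            ▲┃        
 ┃Bob King,1,9936.14,50.59        █┃        
 ┃Jack Smith,2,9261.85,67.98      ░┃        
 ┃Jack Hall,3,5227.68,53.32       ░┃━━━━━┓  
 ┃Jack Davis,4,9238.71,8.73       ░┃     ┃  
 ┃Ivy King,5,2035.07,76.11        ░┃─────┨  
 ┃Frank King,6,5718.12,64.42      ░┃▒▒   ┃  
 ┃Eve Jones,7,3477.26,62.49       ░┃▒▒   ┃  
 ┃Hank Brown,8,2847.19,42.70      ░┃▒▒   ┃  
 ┃Frank Jones,9,2577.58,51.91     ░┃▒▒   ┃  
 ┃Grace Clark,10,830.89,46.53     ░┃▒▒   ┃  
 ┃Dave Clark,11,82.17,31.63       ▼┃██   ┃  
 ┗━━━━━━━━━━━━━━━━━━━━━━━━━━━━━━━━━┛██   ┃  
  ┃Closed  │2024-09-06│frank89@mai┃███   ┃  
  ┃Active  │2024-09-21│bob5@mail.c┃███   ┃  
  ┃Active  │2024-11-12│bob71@mail.┃███   ┃  
  ┃Active  │2024-01-23│dave5@mail.┃▒▒▒   ┃  
  ┗━━━━━━━━━━━━━━━━━━━━━━━━━━━━━━━┛▒▒▒   ┃  


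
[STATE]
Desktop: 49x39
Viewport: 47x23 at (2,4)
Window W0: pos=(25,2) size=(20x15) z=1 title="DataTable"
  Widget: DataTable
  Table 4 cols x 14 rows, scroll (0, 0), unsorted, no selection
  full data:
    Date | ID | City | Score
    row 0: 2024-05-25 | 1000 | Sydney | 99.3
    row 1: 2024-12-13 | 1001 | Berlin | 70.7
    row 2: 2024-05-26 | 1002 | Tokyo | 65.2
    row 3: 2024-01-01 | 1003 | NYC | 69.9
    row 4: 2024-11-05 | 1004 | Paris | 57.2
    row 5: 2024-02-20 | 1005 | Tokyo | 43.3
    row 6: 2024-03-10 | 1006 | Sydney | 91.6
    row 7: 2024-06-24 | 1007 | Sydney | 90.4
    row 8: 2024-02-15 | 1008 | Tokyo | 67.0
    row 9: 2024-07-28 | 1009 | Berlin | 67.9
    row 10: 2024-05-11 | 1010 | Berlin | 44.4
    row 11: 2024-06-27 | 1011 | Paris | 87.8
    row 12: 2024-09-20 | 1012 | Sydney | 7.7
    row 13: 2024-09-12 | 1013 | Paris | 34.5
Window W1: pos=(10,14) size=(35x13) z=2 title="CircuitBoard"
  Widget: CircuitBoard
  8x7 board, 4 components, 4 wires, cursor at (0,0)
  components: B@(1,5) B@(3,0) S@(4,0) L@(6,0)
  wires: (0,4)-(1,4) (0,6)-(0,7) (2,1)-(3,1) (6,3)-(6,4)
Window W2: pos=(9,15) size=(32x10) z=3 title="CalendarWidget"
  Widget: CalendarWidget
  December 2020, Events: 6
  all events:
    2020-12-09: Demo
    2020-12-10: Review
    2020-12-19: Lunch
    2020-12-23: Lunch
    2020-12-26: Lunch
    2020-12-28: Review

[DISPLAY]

                       ┠──────────────────┨    
                       ┃Date      │ID  │Ci┃    
                       ┃──────────┼────┼──┃    
                       ┃2024-05-25│1000│Sy┃    
                       ┃2024-12-13│1001│Be┃    
                       ┃2024-05-26│1002│To┃    
                       ┃2024-01-01│1003│NY┃    
                       ┃2024-11-05│1004│Pa┃    
                       ┃2024-02-20│1005│To┃    
                       ┃2024-03-10│1006│Sy┃    
        ┏━━━━━━━━━━━━━━━━━━━━━━━━━━━━━━━━━┓    
       ┏━━━━━━━━━━━━━━━━━━━━━━━━━━━━━━┓   ┃    
       ┃ CalendarWidget               ┃───┨    
       ┠──────────────────────────────┨   ┃    
       ┃        December 2020         ┃─ ·┃    
       ┃Mo Tu We Th Fr Sa Su          ┃   ┃    
       ┃    1  2  3  4  5  6          ┃   ┃    
       ┃ 7  8  9* 10* 11 12 13        ┃   ┃    
       ┃14 15 16 17 18 19* 20         ┃   ┃    
       ┃21 22 23* 24 25 26* 27        ┃   ┃    
       ┗━━━━━━━━━━━━━━━━━━━━━━━━━━━━━━┛   ┃    
        ┃                                 ┃    
        ┗━━━━━━━━━━━━━━━━━━━━━━━━━━━━━━━━━┛    


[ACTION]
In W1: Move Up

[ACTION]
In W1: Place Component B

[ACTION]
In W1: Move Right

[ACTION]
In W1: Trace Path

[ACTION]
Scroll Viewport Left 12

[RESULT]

                         ┠──────────────────┨  
                         ┃Date      │ID  │Ci┃  
                         ┃──────────┼────┼──┃  
                         ┃2024-05-25│1000│Sy┃  
                         ┃2024-12-13│1001│Be┃  
                         ┃2024-05-26│1002│To┃  
                         ┃2024-01-01│1003│NY┃  
                         ┃2024-11-05│1004│Pa┃  
                         ┃2024-02-20│1005│To┃  
                         ┃2024-03-10│1006│Sy┃  
          ┏━━━━━━━━━━━━━━━━━━━━━━━━━━━━━━━━━┓  
         ┏━━━━━━━━━━━━━━━━━━━━━━━━━━━━━━┓   ┃  
         ┃ CalendarWidget               ┃───┨  
         ┠──────────────────────────────┨   ┃  
         ┃        December 2020         ┃─ ·┃  
         ┃Mo Tu We Th Fr Sa Su          ┃   ┃  
         ┃    1  2  3  4  5  6          ┃   ┃  
         ┃ 7  8  9* 10* 11 12 13        ┃   ┃  
         ┃14 15 16 17 18 19* 20         ┃   ┃  
         ┃21 22 23* 24 25 26* 27        ┃   ┃  
         ┗━━━━━━━━━━━━━━━━━━━━━━━━━━━━━━┛   ┃  
          ┃                                 ┃  
          ┗━━━━━━━━━━━━━━━━━━━━━━━━━━━━━━━━━┛  
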